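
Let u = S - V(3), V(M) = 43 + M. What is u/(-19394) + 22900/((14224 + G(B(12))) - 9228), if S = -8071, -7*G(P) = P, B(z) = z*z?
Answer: 847889269/168863558 ≈ 5.0211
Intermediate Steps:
B(z) = z²
G(P) = -P/7
u = -8117 (u = -8071 - (43 + 3) = -8071 - 1*46 = -8071 - 46 = -8117)
u/(-19394) + 22900/((14224 + G(B(12))) - 9228) = -8117/(-19394) + 22900/((14224 - ⅐*12²) - 9228) = -8117*(-1/19394) + 22900/((14224 - ⅐*144) - 9228) = 8117/19394 + 22900/((14224 - 144/7) - 9228) = 8117/19394 + 22900/(99424/7 - 9228) = 8117/19394 + 22900/(34828/7) = 8117/19394 + 22900*(7/34828) = 8117/19394 + 40075/8707 = 847889269/168863558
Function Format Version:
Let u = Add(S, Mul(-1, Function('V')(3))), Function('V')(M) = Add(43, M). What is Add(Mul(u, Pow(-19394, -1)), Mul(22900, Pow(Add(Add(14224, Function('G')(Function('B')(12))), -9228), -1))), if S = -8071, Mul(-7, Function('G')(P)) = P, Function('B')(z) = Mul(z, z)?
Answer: Rational(847889269, 168863558) ≈ 5.0211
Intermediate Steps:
Function('B')(z) = Pow(z, 2)
Function('G')(P) = Mul(Rational(-1, 7), P)
u = -8117 (u = Add(-8071, Mul(-1, Add(43, 3))) = Add(-8071, Mul(-1, 46)) = Add(-8071, -46) = -8117)
Add(Mul(u, Pow(-19394, -1)), Mul(22900, Pow(Add(Add(14224, Function('G')(Function('B')(12))), -9228), -1))) = Add(Mul(-8117, Pow(-19394, -1)), Mul(22900, Pow(Add(Add(14224, Mul(Rational(-1, 7), Pow(12, 2))), -9228), -1))) = Add(Mul(-8117, Rational(-1, 19394)), Mul(22900, Pow(Add(Add(14224, Mul(Rational(-1, 7), 144)), -9228), -1))) = Add(Rational(8117, 19394), Mul(22900, Pow(Add(Add(14224, Rational(-144, 7)), -9228), -1))) = Add(Rational(8117, 19394), Mul(22900, Pow(Add(Rational(99424, 7), -9228), -1))) = Add(Rational(8117, 19394), Mul(22900, Pow(Rational(34828, 7), -1))) = Add(Rational(8117, 19394), Mul(22900, Rational(7, 34828))) = Add(Rational(8117, 19394), Rational(40075, 8707)) = Rational(847889269, 168863558)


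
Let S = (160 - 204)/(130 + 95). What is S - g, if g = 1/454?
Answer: -20201/102150 ≈ -0.19776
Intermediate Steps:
g = 1/454 ≈ 0.0022026
S = -44/225 ≈ -0.19556
S - g = -44/225 - 1*1/454 = -44/225 - 1/454 = -20201/102150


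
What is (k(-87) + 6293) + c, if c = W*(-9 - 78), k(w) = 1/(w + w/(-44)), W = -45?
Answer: 38188084/3741 ≈ 10208.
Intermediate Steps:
k(w) = 44/(43*w) (k(w) = 1/(w + w*(-1/44)) = 1/(w - w/44) = 1/(43*w/44) = 44/(43*w))
c = 3915 (c = -45*(-9 - 78) = -45*(-87) = 3915)
(k(-87) + 6293) + c = ((44/43)/(-87) + 6293) + 3915 = ((44/43)*(-1/87) + 6293) + 3915 = (-44/3741 + 6293) + 3915 = 23542069/3741 + 3915 = 38188084/3741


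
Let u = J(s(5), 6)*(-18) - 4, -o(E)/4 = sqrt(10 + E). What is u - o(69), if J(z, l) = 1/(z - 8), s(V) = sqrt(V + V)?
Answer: -4/3 + 4*sqrt(79) + sqrt(10)/3 ≈ 35.274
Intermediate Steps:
s(V) = sqrt(2)*sqrt(V) (s(V) = sqrt(2*V) = sqrt(2)*sqrt(V))
o(E) = -4*sqrt(10 + E)
J(z, l) = 1/(-8 + z)
u = -4 - 18/(-8 + sqrt(10)) (u = -18/(-8 + sqrt(2)*sqrt(5)) - 4 = -18/(-8 + sqrt(10)) - 4 = -4 - 18/(-8 + sqrt(10)) ≈ -0.27924)
u - o(69) = (-4/3 + sqrt(10)/3) - (-4)*sqrt(10 + 69) = (-4/3 + sqrt(10)/3) - (-4)*sqrt(79) = (-4/3 + sqrt(10)/3) + 4*sqrt(79) = -4/3 + 4*sqrt(79) + sqrt(10)/3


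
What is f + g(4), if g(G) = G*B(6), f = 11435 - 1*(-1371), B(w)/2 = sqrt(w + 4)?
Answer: 12806 + 8*sqrt(10) ≈ 12831.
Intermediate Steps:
B(w) = 2*sqrt(4 + w) (B(w) = 2*sqrt(w + 4) = 2*sqrt(4 + w))
f = 12806 (f = 11435 + 1371 = 12806)
g(G) = 2*G*sqrt(10) (g(G) = G*(2*sqrt(4 + 6)) = G*(2*sqrt(10)) = 2*G*sqrt(10))
f + g(4) = 12806 + 2*4*sqrt(10) = 12806 + 8*sqrt(10)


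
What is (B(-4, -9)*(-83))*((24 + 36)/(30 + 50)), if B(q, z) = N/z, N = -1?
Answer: -83/12 ≈ -6.9167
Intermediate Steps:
B(q, z) = -1/z
(B(-4, -9)*(-83))*((24 + 36)/(30 + 50)) = (-1/(-9)*(-83))*((24 + 36)/(30 + 50)) = (-1*(-⅑)*(-83))*(60/80) = ((⅑)*(-83))*(60*(1/80)) = -83/9*¾ = -83/12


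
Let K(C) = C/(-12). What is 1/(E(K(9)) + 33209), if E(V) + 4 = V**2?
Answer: 16/531289 ≈ 3.0115e-5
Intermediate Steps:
K(C) = -C/12 (K(C) = C*(-1/12) = -C/12)
E(V) = -4 + V**2
1/(E(K(9)) + 33209) = 1/((-4 + (-1/12*9)**2) + 33209) = 1/((-4 + (-3/4)**2) + 33209) = 1/((-4 + 9/16) + 33209) = 1/(-55/16 + 33209) = 1/(531289/16) = 16/531289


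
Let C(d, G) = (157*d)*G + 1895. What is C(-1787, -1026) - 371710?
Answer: 287483719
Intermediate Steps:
C(d, G) = 1895 + 157*G*d (C(d, G) = 157*G*d + 1895 = 1895 + 157*G*d)
C(-1787, -1026) - 371710 = (1895 + 157*(-1026)*(-1787)) - 371710 = (1895 + 287853534) - 371710 = 287855429 - 371710 = 287483719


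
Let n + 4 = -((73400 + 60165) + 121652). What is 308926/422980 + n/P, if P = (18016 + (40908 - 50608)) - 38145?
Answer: 58584166117/6308535210 ≈ 9.2865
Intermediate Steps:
n = -255221 (n = -4 - ((73400 + 60165) + 121652) = -4 - (133565 + 121652) = -4 - 1*255217 = -4 - 255217 = -255221)
P = -29829 (P = (18016 - 9700) - 38145 = 8316 - 38145 = -29829)
308926/422980 + n/P = 308926/422980 - 255221/(-29829) = 308926*(1/422980) - 255221*(-1/29829) = 154463/211490 + 255221/29829 = 58584166117/6308535210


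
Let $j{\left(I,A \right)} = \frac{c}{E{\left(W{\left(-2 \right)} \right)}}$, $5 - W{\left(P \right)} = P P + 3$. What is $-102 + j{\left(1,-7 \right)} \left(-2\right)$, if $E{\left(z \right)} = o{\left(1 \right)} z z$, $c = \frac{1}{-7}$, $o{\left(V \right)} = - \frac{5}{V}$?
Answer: $- \frac{7141}{70} \approx -102.01$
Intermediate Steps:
$c = - \frac{1}{7} \approx -0.14286$
$W{\left(P \right)} = 2 - P^{2}$ ($W{\left(P \right)} = 5 - \left(P P + 3\right) = 5 - \left(P^{2} + 3\right) = 5 - \left(3 + P^{2}\right) = 2 - P^{2}$)
$E{\left(z \right)} = - 5 z^{2}$ ($E{\left(z \right)} = - \frac{5}{1} z z = \left(-5\right) 1 z z = - 5 z z = - 5 z^{2}$)
$j{\left(I,A \right)} = \frac{1}{140}$ ($j{\left(I,A \right)} = - \frac{1}{7 \left(- 5 \left(2 - \left(-2\right)^{2}\right)^{2}\right)} = - \frac{1}{7 \left(- 5 \left(2 - 4\right)^{2}\right)} = - \frac{1}{7 \left(- 5 \left(-2\right)^{2}\right)} = - \frac{1}{7 \left(\left(-5\right) 4\right)} = - \frac{1}{7 \left(-20\right)} = \left(- \frac{1}{7}\right) \left(- \frac{1}{20}\right) = \frac{1}{140}$)
$-102 + j{\left(1,-7 \right)} \left(-2\right) = -102 + \frac{1}{140} \left(-2\right) = -102 - \frac{1}{70} = - \frac{7141}{70}$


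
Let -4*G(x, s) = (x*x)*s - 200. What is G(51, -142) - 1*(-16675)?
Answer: 218121/2 ≈ 1.0906e+5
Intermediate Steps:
G(x, s) = 50 - s*x²/4 (G(x, s) = -((x*x)*s - 200)/4 = -(x²*s - 200)/4 = -(s*x² - 200)/4 = -(-200 + s*x²)/4 = 50 - s*x²/4)
G(51, -142) - 1*(-16675) = (50 - ¼*(-142)*51²) - 1*(-16675) = (50 - ¼*(-142)*2601) + 16675 = (50 + 184671/2) + 16675 = 184771/2 + 16675 = 218121/2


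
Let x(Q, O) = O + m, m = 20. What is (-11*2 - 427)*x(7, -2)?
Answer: -8082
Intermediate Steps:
x(Q, O) = 20 + O (x(Q, O) = O + 20 = 20 + O)
(-11*2 - 427)*x(7, -2) = (-11*2 - 427)*(20 - 2) = (-22 - 427)*18 = -449*18 = -8082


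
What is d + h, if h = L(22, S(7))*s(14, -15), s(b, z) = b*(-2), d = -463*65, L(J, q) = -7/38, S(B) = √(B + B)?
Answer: -571707/19 ≈ -30090.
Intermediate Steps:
S(B) = √2*√B (S(B) = √(2*B) = √2*√B)
L(J, q) = -7/38 (L(J, q) = -7*1/38 = -7/38)
d = -30095
s(b, z) = -2*b
h = 98/19 (h = -(-7)*14/19 = -7/38*(-28) = 98/19 ≈ 5.1579)
d + h = -30095 + 98/19 = -571707/19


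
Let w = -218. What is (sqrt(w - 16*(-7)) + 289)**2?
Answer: (289 + I*sqrt(106))**2 ≈ 83415.0 + 5950.9*I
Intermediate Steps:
(sqrt(w - 16*(-7)) + 289)**2 = (sqrt(-218 - 16*(-7)) + 289)**2 = (sqrt(-218 + 112) + 289)**2 = (sqrt(-106) + 289)**2 = (I*sqrt(106) + 289)**2 = (289 + I*sqrt(106))**2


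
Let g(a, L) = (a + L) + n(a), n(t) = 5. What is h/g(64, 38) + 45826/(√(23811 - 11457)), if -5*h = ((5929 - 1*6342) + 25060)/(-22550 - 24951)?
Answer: 24647/25413035 + 22913*√12354/6177 ≈ 412.30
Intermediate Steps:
g(a, L) = 5 + L + a (g(a, L) = (a + L) + 5 = (L + a) + 5 = 5 + L + a)
h = 24647/237505 (h = -((5929 - 1*6342) + 25060)/(5*(-22550 - 24951)) = -((5929 - 6342) + 25060)/(5*(-47501)) = -(-413 + 25060)*(-1)/(5*47501) = -24647*(-1)/(5*47501) = -⅕*(-24647/47501) = 24647/237505 ≈ 0.10377)
h/g(64, 38) + 45826/(√(23811 - 11457)) = 24647/(237505*(5 + 38 + 64)) + 45826/(√(23811 - 11457)) = (24647/237505)/107 + 45826/(√12354) = (24647/237505)*(1/107) + 45826*(√12354/12354) = 24647/25413035 + 22913*√12354/6177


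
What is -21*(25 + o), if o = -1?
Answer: -504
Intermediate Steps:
-21*(25 + o) = -21*(25 - 1) = -21*24 = -504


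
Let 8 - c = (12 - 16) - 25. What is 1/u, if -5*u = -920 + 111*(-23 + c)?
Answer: -5/634 ≈ -0.0078864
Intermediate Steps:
c = 37 (c = 8 - ((12 - 16) - 25) = 8 - (-4 - 25) = 8 - 1*(-29) = 8 + 29 = 37)
u = -634/5 (u = -(-920 + 111*(-23 + 37))/5 = -(-920 + 111*14)/5 = -(-920 + 1554)/5 = -⅕*634 = -634/5 ≈ -126.80)
1/u = 1/(-634/5) = -5/634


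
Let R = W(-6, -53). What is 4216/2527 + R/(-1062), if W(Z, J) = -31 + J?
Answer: 781610/447279 ≈ 1.7475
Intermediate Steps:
R = -84 (R = -31 - 53 = -84)
4216/2527 + R/(-1062) = 4216/2527 - 84/(-1062) = 4216*(1/2527) - 84*(-1/1062) = 4216/2527 + 14/177 = 781610/447279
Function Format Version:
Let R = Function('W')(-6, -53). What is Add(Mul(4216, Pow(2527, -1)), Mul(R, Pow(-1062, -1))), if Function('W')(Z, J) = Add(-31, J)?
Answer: Rational(781610, 447279) ≈ 1.7475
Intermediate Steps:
R = -84 (R = Add(-31, -53) = -84)
Add(Mul(4216, Pow(2527, -1)), Mul(R, Pow(-1062, -1))) = Add(Mul(4216, Pow(2527, -1)), Mul(-84, Pow(-1062, -1))) = Add(Mul(4216, Rational(1, 2527)), Mul(-84, Rational(-1, 1062))) = Add(Rational(4216, 2527), Rational(14, 177)) = Rational(781610, 447279)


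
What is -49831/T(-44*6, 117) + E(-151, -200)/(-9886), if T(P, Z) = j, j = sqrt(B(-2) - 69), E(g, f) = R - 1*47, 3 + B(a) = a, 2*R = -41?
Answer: 135/19772 + 49831*I*sqrt(74)/74 ≈ 0.0068278 + 5792.7*I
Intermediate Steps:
R = -41/2 (R = (1/2)*(-41) = -41/2 ≈ -20.500)
B(a) = -3 + a
E(g, f) = -135/2 (E(g, f) = -41/2 - 1*47 = -41/2 - 47 = -135/2)
j = I*sqrt(74) (j = sqrt((-3 - 2) - 69) = sqrt(-5 - 69) = sqrt(-74) = I*sqrt(74) ≈ 8.6023*I)
T(P, Z) = I*sqrt(74)
-49831/T(-44*6, 117) + E(-151, -200)/(-9886) = -49831*(-I*sqrt(74)/74) - 135/2/(-9886) = -(-49831)*I*sqrt(74)/74 - 135/2*(-1/9886) = 49831*I*sqrt(74)/74 + 135/19772 = 135/19772 + 49831*I*sqrt(74)/74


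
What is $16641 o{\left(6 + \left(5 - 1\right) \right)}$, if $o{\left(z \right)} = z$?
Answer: $166410$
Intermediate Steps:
$16641 o{\left(6 + \left(5 - 1\right) \right)} = 16641 \left(6 + \left(5 - 1\right)\right) = 16641 \left(6 + 4\right) = 16641 \cdot 10 = 166410$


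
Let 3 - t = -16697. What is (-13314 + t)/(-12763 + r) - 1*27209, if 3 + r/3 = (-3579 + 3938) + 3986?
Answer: -7152581/263 ≈ -27196.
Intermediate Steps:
r = 13026 (r = -9 + 3*((-3579 + 3938) + 3986) = -9 + 3*(359 + 3986) = -9 + 3*4345 = -9 + 13035 = 13026)
t = 16700 (t = 3 - 1*(-16697) = 3 + 16697 = 16700)
(-13314 + t)/(-12763 + r) - 1*27209 = (-13314 + 16700)/(-12763 + 13026) - 1*27209 = 3386/263 - 27209 = -7152581/263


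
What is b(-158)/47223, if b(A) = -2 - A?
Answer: 52/15741 ≈ 0.0033035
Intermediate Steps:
b(-158)/47223 = (-2 - 1*(-158))/47223 = (-2 + 158)*(1/47223) = 156*(1/47223) = 52/15741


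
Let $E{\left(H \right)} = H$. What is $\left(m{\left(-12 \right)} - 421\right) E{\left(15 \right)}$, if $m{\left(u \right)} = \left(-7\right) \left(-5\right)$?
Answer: $-5790$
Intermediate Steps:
$m{\left(u \right)} = 35$
$\left(m{\left(-12 \right)} - 421\right) E{\left(15 \right)} = \left(35 - 421\right) 15 = \left(-386\right) 15 = -5790$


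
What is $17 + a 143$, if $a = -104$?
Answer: $-14855$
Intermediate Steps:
$17 + a 143 = 17 - 14872 = -14855$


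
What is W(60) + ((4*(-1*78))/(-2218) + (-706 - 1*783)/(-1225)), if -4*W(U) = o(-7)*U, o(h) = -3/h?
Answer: -6890974/1358525 ≈ -5.0724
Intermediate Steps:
W(U) = -3*U/28 (W(U) = -(-3/(-7))*U/4 = -(-3*(-⅐))*U/4 = -3*U/28)
W(60) + ((4*(-1*78))/(-2218) + (-706 - 1*783)/(-1225)) = -3/28*60 + ((4*(-1*78))/(-2218) + (-706 - 1*783)/(-1225)) = -45/7 + ((4*(-78))*(-1/2218) + (-706 - 783)*(-1/1225)) = -45/7 + (-312*(-1/2218) - 1489*(-1/1225)) = -45/7 + (156/1109 + 1489/1225) = -45/7 + 1842401/1358525 = -6890974/1358525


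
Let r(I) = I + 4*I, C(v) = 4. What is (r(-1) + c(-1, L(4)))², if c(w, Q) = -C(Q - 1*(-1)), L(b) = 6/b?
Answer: 81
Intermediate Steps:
c(w, Q) = -4 (c(w, Q) = -1*4 = -4)
r(I) = 5*I
(r(-1) + c(-1, L(4)))² = (5*(-1) - 4)² = (-5 - 4)² = (-9)² = 81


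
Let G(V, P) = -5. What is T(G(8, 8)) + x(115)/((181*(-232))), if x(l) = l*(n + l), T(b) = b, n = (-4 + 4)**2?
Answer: -223185/41992 ≈ -5.3149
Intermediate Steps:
n = 0 (n = 0**2 = 0)
x(l) = l**2 (x(l) = l*(0 + l) = l*l = l**2)
T(G(8, 8)) + x(115)/((181*(-232))) = -5 + 115**2/((181*(-232))) = -5 + 13225/(-41992) = -5 + 13225*(-1/41992) = -5 - 13225/41992 = -223185/41992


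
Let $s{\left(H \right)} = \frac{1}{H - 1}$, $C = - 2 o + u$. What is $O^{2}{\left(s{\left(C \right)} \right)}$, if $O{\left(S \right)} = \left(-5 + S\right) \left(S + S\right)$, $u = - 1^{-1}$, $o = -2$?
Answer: $\frac{81}{4} \approx 20.25$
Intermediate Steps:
$u = -1$ ($u = \left(-1\right) 1 = -1$)
$C = 3$ ($C = \left(-2\right) \left(-2\right) - 1 = 4 - 1 = 3$)
$s{\left(H \right)} = \frac{1}{-1 + H}$
$O{\left(S \right)} = 2 S \left(-5 + S\right)$ ($O{\left(S \right)} = \left(-5 + S\right) 2 S = 2 S \left(-5 + S\right)$)
$O^{2}{\left(s{\left(C \right)} \right)} = \left(\frac{2 \left(-5 + \frac{1}{-1 + 3}\right)}{-1 + 3}\right)^{2} = \left(\frac{2 \left(-5 + \frac{1}{2}\right)}{2}\right)^{2} = \left(2 \cdot \frac{1}{2} \left(-5 + \frac{1}{2}\right)\right)^{2} = \left(2 \cdot \frac{1}{2} \left(- \frac{9}{2}\right)\right)^{2} = \left(- \frac{9}{2}\right)^{2} = \frac{81}{4}$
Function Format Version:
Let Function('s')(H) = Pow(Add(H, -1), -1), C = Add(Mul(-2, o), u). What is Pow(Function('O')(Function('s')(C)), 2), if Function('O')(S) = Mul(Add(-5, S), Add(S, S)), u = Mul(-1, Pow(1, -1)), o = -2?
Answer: Rational(81, 4) ≈ 20.250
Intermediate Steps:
u = -1 (u = Mul(-1, 1) = -1)
C = 3 (C = Add(Mul(-2, -2), -1) = Add(4, -1) = 3)
Function('s')(H) = Pow(Add(-1, H), -1)
Function('O')(S) = Mul(2, S, Add(-5, S)) (Function('O')(S) = Mul(Add(-5, S), Mul(2, S)) = Mul(2, S, Add(-5, S)))
Pow(Function('O')(Function('s')(C)), 2) = Pow(Mul(2, Pow(Add(-1, 3), -1), Add(-5, Pow(Add(-1, 3), -1))), 2) = Pow(Mul(2, Pow(2, -1), Add(-5, Pow(2, -1))), 2) = Pow(Mul(2, Rational(1, 2), Add(-5, Rational(1, 2))), 2) = Pow(Mul(2, Rational(1, 2), Rational(-9, 2)), 2) = Pow(Rational(-9, 2), 2) = Rational(81, 4)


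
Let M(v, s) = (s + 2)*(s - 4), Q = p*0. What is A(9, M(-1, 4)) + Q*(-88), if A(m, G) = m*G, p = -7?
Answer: 0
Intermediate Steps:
Q = 0 (Q = -7*0 = 0)
M(v, s) = (-4 + s)*(2 + s) (M(v, s) = (2 + s)*(-4 + s) = (-4 + s)*(2 + s))
A(m, G) = G*m
A(9, M(-1, 4)) + Q*(-88) = (-8 + 4**2 - 2*4)*9 + 0*(-88) = (-8 + 16 - 8)*9 + 0 = 0*9 + 0 = 0 + 0 = 0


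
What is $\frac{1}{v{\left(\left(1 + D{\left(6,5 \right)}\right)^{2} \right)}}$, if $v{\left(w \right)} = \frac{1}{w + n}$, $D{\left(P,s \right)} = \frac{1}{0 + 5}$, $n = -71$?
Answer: $- \frac{1739}{25} \approx -69.56$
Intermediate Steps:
$D{\left(P,s \right)} = \frac{1}{5}$
$v{\left(w \right)} = \frac{1}{-71 + w}$ ($v{\left(w \right)} = \frac{1}{w - 71} = \frac{1}{-71 + w}$)
$\frac{1}{v{\left(\left(1 + D{\left(6,5 \right)}\right)^{2} \right)}} = \frac{1}{\frac{1}{-71 + \left(1 + \frac{1}{5}\right)^{2}}} = \frac{1}{\frac{1}{-71 + \left(\frac{6}{5}\right)^{2}}} = \frac{1}{\frac{1}{-71 + \frac{36}{25}}} = \frac{1}{\frac{1}{- \frac{1739}{25}}} = \frac{1}{- \frac{25}{1739}} = - \frac{1739}{25}$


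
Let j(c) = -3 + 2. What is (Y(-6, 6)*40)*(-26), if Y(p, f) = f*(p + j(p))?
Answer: 43680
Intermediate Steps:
j(c) = -1
Y(p, f) = f*(-1 + p) (Y(p, f) = f*(p - 1) = f*(-1 + p))
(Y(-6, 6)*40)*(-26) = ((6*(-1 - 6))*40)*(-26) = ((6*(-7))*40)*(-26) = -42*40*(-26) = -1680*(-26) = 43680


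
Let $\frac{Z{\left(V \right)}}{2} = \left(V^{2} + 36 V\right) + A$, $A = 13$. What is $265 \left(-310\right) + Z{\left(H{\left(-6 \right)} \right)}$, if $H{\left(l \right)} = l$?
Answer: $-82484$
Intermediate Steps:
$Z{\left(V \right)} = 26 + 2 V^{2} + 72 V$ ($Z{\left(V \right)} = 2 \left(\left(V^{2} + 36 V\right) + 13\right) = 2 \left(13 + V^{2} + 36 V\right) = 26 + 2 V^{2} + 72 V$)
$265 \left(-310\right) + Z{\left(H{\left(-6 \right)} \right)} = 265 \left(-310\right) + \left(26 + 2 \left(-6\right)^{2} + 72 \left(-6\right)\right) = -82150 + \left(26 + 2 \cdot 36 - 432\right) = -82150 + \left(26 + 72 - 432\right) = -82150 - 334 = -82484$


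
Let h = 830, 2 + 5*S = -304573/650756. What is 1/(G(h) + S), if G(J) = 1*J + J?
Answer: 650756/1079933743 ≈ 0.00060259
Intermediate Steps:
S = -321217/650756 (S = -2/5 + (-304573/650756)/5 = -2/5 + (-304573*1/650756)/5 = -2/5 + (1/5)*(-304573/650756) = -2/5 - 304573/3253780 = -321217/650756 ≈ -0.49361)
G(J) = 2*J (G(J) = J + J = 2*J)
1/(G(h) + S) = 1/(2*830 - 321217/650756) = 1/(1660 - 321217/650756) = 1/(1079933743/650756) = 650756/1079933743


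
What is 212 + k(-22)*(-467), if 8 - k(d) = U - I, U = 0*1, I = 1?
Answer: -3991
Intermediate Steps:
U = 0
k(d) = 9 (k(d) = 8 - (0 - 1*1) = 8 - (0 - 1) = 8 - 1*(-1) = 8 + 1 = 9)
212 + k(-22)*(-467) = 212 + 9*(-467) = 212 - 4203 = -3991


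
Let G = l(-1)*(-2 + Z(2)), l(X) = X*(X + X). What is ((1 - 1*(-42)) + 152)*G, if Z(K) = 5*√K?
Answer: -780 + 1950*√2 ≈ 1977.7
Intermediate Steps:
l(X) = 2*X² (l(X) = X*(2*X) = 2*X²)
G = -4 + 10*√2 (G = (2*(-1)²)*(-2 + 5*√2) = (2*1)*(-2 + 5*√2) = 2*(-2 + 5*√2) = -4 + 10*√2 ≈ 10.142)
((1 - 1*(-42)) + 152)*G = ((1 - 1*(-42)) + 152)*(-4 + 10*√2) = ((1 + 42) + 152)*(-4 + 10*√2) = (43 + 152)*(-4 + 10*√2) = 195*(-4 + 10*√2) = -780 + 1950*√2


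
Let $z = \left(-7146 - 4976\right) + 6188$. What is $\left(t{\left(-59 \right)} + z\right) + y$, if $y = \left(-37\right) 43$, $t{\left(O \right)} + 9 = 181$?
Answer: $-7353$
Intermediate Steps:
$t{\left(O \right)} = 172$ ($t{\left(O \right)} = -9 + 181 = 172$)
$z = -5934$ ($z = -12122 + 6188 = -5934$)
$y = -1591$
$\left(t{\left(-59 \right)} + z\right) + y = \left(172 - 5934\right) - 1591 = -5762 - 1591 = -7353$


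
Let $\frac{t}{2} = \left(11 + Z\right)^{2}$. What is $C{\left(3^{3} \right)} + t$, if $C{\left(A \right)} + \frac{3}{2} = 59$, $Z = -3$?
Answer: $\frac{371}{2} \approx 185.5$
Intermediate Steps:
$t = 128$ ($t = 2 \left(11 - 3\right)^{2} = 2 \cdot 8^{2} = 2 \cdot 64 = 128$)
$C{\left(A \right)} = \frac{115}{2}$ ($C{\left(A \right)} = - \frac{3}{2} + 59 = \frac{115}{2}$)
$C{\left(3^{3} \right)} + t = \frac{115}{2} + 128 = \frac{371}{2}$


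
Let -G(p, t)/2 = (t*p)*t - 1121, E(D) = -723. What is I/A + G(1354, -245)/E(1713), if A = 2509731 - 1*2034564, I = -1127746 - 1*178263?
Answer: 8581699266331/38171749 ≈ 2.2482e+5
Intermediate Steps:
G(p, t) = 2242 - 2*p*t² (G(p, t) = -2*((t*p)*t - 1121) = -2*((p*t)*t - 1121) = -2*(p*t² - 1121) = -2*(-1121 + p*t²) = 2242 - 2*p*t²)
I = -1306009 (I = -1127746 - 178263 = -1306009)
A = 475167 (A = 2509731 - 2034564 = 475167)
I/A + G(1354, -245)/E(1713) = -1306009/475167 + (2242 - 2*1354*(-245)²)/(-723) = -1306009*1/475167 + (2242 - 2*1354*60025)*(-1/723) = -1306009/475167 + (2242 - 162547700)*(-1/723) = -1306009/475167 - 162545458*(-1/723) = -1306009/475167 + 162545458/723 = 8581699266331/38171749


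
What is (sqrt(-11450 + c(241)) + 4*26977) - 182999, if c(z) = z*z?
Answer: -75091 + sqrt(46631) ≈ -74875.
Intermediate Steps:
c(z) = z**2
(sqrt(-11450 + c(241)) + 4*26977) - 182999 = (sqrt(-11450 + 241**2) + 4*26977) - 182999 = (sqrt(-11450 + 58081) + 107908) - 182999 = (sqrt(46631) + 107908) - 182999 = (107908 + sqrt(46631)) - 182999 = -75091 + sqrt(46631)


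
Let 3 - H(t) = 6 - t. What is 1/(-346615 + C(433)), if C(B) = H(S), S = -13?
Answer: -1/346631 ≈ -2.8849e-6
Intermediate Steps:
H(t) = -3 + t (H(t) = 3 - (6 - t) = 3 + (-6 + t) = -3 + t)
C(B) = -16 (C(B) = -3 - 13 = -16)
1/(-346615 + C(433)) = 1/(-346615 - 16) = 1/(-346631) = -1/346631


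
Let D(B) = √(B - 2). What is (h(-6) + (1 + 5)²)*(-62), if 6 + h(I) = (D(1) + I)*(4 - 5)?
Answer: -2232 + 62*I ≈ -2232.0 + 62.0*I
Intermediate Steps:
D(B) = √(-2 + B)
h(I) = -6 - I - I (h(I) = -6 + (√(-2 + 1) + I)*(4 - 5) = -6 + (√(-1) + I)*(-1) = -6 + (I + I)*(-1) = -6 + (-I - I) = -6 - I - I)
(h(-6) + (1 + 5)²)*(-62) = ((-6 - I - 1*(-6)) + (1 + 5)²)*(-62) = ((-6 - I + 6) + 6²)*(-62) = (-I + 36)*(-62) = (36 - I)*(-62) = -2232 + 62*I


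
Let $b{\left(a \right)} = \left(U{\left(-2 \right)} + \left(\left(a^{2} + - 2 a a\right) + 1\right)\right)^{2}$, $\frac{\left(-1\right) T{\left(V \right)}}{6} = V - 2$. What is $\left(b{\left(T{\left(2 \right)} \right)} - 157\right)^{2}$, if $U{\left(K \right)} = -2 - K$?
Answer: $24336$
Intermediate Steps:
$T{\left(V \right)} = 12 - 6 V$ ($T{\left(V \right)} = - 6 \left(V - 2\right) = - 6 \left(-2 + V\right) = 12 - 6 V$)
$b{\left(a \right)} = \left(1 - a^{2}\right)^{2}$ ($b{\left(a \right)} = \left(\left(-2 - -2\right) + \left(\left(a^{2} + - 2 a a\right) + 1\right)\right)^{2} = \left(\left(-2 + 2\right) + \left(\left(a^{2} - 2 a^{2}\right) + 1\right)\right)^{2} = \left(0 - \left(-1 + a^{2}\right)\right)^{2} = \left(1 - a^{2}\right)^{2}$)
$\left(b{\left(T{\left(2 \right)} \right)} - 157\right)^{2} = \left(\left(-1 + \left(12 - 12\right)^{2}\right)^{2} - 157\right)^{2} = \left(\left(-1 + 0^{2}\right)^{2} - 157\right)^{2} = \left(\left(-1 + 0\right)^{2} - 157\right)^{2} = \left(\left(-1\right)^{2} - 157\right)^{2} = \left(1 - 157\right)^{2} = \left(-156\right)^{2} = 24336$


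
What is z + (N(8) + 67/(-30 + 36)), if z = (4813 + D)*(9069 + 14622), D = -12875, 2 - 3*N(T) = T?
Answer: -1145980997/6 ≈ -1.9100e+8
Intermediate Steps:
N(T) = ⅔ - T/3
z = -190996842 (z = (4813 - 12875)*(9069 + 14622) = -8062*23691 = -190996842)
z + (N(8) + 67/(-30 + 36)) = -190996842 + ((⅔ - ⅓*8) + 67/(-30 + 36)) = -190996842 + ((⅔ - 8/3) + 67/6) = -190996842 + (-2 + 67*(⅙)) = -190996842 + (-2 + 67/6) = -190996842 + 55/6 = -1145980997/6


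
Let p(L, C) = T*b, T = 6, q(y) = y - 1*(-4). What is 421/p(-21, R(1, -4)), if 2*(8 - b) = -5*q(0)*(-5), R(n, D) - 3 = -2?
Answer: -421/252 ≈ -1.6706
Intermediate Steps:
R(n, D) = 1 (R(n, D) = 3 - 2 = 1)
q(y) = 4 + y (q(y) = y + 4 = 4 + y)
b = -42 (b = 8 - (-5*(4 + 0))*(-5)/2 = 8 - (-5*4)*(-5)/2 = 8 - (-10)*(-5) = 8 - ½*100 = 8 - 50 = -42)
p(L, C) = -252 (p(L, C) = 6*(-42) = -252)
421/p(-21, R(1, -4)) = 421/(-252) = 421*(-1/252) = -421/252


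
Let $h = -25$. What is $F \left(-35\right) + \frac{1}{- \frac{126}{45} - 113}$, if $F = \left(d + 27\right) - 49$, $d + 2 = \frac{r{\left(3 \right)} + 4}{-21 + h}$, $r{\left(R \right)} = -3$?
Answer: $\frac{22392595}{26634} \approx 840.75$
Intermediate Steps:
$d = - \frac{93}{46}$ ($d = -2 + \frac{-3 + 4}{-21 - 25} = -2 + 1 \frac{1}{-46} = -2 + 1 \left(- \frac{1}{46}\right) = -2 - \frac{1}{46} = - \frac{93}{46} \approx -2.0217$)
$F = - \frac{1105}{46}$ ($F = \left(- \frac{93}{46} + 27\right) - 49 = \frac{1149}{46} - 49 = - \frac{1105}{46} \approx -24.022$)
$F \left(-35\right) + \frac{1}{- \frac{126}{45} - 113} = \left(- \frac{1105}{46}\right) \left(-35\right) + \frac{1}{- \frac{126}{45} - 113} = \frac{38675}{46} + \frac{1}{\left(-126\right) \frac{1}{45} - 113} = \frac{38675}{46} + \frac{1}{- \frac{14}{5} - 113} = \frac{38675}{46} + \frac{1}{- \frac{579}{5}} = \frac{38675}{46} - \frac{5}{579} = \frac{22392595}{26634}$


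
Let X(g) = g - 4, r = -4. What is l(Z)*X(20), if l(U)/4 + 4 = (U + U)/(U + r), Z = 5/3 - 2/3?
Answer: -896/3 ≈ -298.67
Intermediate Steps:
Z = 1 (Z = 5*(1/3) - 2*1/3 = 5/3 - 2/3 = 1)
X(g) = -4 + g
l(U) = -16 + 8*U/(-4 + U) (l(U) = -16 + 4*((U + U)/(U - 4)) = -16 + 4*((2*U)/(-4 + U)) = -16 + 4*(2*U/(-4 + U)) = -16 + 8*U/(-4 + U))
l(Z)*X(20) = (8*(8 - 1*1)/(-4 + 1))*(-4 + 20) = (8*(8 - 1)/(-3))*16 = (8*(-1/3)*7)*16 = -56/3*16 = -896/3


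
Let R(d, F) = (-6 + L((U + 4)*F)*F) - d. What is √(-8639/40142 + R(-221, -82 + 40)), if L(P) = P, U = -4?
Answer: √346099948522/40142 ≈ 14.656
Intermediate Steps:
R(d, F) = -6 - d (R(d, F) = (-6 + ((-4 + 4)*F)*F) - d = (-6 + (0*F)*F) - d = (-6 + 0*F) - d = (-6 + 0) - d = -6 - d)
√(-8639/40142 + R(-221, -82 + 40)) = √(-8639/40142 + (-6 - 1*(-221))) = √(-8639*1/40142 + (-6 + 221)) = √(-8639/40142 + 215) = √(8621891/40142) = √346099948522/40142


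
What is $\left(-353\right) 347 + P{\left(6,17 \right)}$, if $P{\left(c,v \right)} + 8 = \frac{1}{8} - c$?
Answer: $- \frac{980039}{8} \approx -1.225 \cdot 10^{5}$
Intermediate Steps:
$P{\left(c,v \right)} = - \frac{63}{8} - c$ ($P{\left(c,v \right)} = -8 - \left(- \frac{1}{8} + c\right) = - \frac{63}{8} - c$)
$\left(-353\right) 347 + P{\left(6,17 \right)} = \left(-353\right) 347 - \frac{111}{8} = -122491 - \frac{111}{8} = - \frac{980039}{8}$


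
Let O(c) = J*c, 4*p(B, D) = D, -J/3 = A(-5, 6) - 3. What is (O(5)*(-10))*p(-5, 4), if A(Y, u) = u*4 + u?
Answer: 4050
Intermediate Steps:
A(Y, u) = 5*u (A(Y, u) = 4*u + u = 5*u)
J = -81 (J = -3*(5*6 - 3) = -3*(30 - 3) = -3*27 = -81)
p(B, D) = D/4
O(c) = -81*c
(O(5)*(-10))*p(-5, 4) = (-81*5*(-10))*((1/4)*4) = -405*(-10)*1 = 4050*1 = 4050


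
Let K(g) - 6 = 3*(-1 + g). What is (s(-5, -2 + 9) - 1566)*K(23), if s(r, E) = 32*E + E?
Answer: -96120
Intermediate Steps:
s(r, E) = 33*E
K(g) = 3 + 3*g (K(g) = 6 + 3*(-1 + g) = 6 + (-3 + 3*g) = 3 + 3*g)
(s(-5, -2 + 9) - 1566)*K(23) = (33*(-2 + 9) - 1566)*(3 + 3*23) = (33*7 - 1566)*(3 + 69) = (231 - 1566)*72 = -1335*72 = -96120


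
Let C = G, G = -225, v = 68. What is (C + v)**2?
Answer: 24649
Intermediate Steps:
C = -225
(C + v)**2 = (-225 + 68)**2 = (-157)**2 = 24649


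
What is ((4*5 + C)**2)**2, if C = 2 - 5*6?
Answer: 4096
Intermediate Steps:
C = -28 (C = 2 - 30 = -28)
((4*5 + C)**2)**2 = ((4*5 - 28)**2)**2 = ((20 - 28)**2)**2 = ((-8)**2)**2 = 64**2 = 4096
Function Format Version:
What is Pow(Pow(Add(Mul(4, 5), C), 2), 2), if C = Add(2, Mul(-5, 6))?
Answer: 4096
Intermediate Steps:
C = -28 (C = Add(2, -30) = -28)
Pow(Pow(Add(Mul(4, 5), C), 2), 2) = Pow(Pow(Add(Mul(4, 5), -28), 2), 2) = Pow(Pow(Add(20, -28), 2), 2) = Pow(Pow(-8, 2), 2) = Pow(64, 2) = 4096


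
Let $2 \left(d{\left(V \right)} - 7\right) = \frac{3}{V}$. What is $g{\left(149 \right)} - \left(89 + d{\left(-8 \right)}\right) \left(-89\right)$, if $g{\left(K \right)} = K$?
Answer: $\frac{138821}{16} \approx 8676.3$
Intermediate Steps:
$d{\left(V \right)} = 7 + \frac{3}{2 V}$ ($d{\left(V \right)} = 7 + \frac{3 \frac{1}{V}}{2} = 7 + \frac{3}{2 V}$)
$g{\left(149 \right)} - \left(89 + d{\left(-8 \right)}\right) \left(-89\right) = 149 - \left(89 + \left(7 + \frac{3}{2 \left(-8\right)}\right)\right) \left(-89\right) = 149 - \left(89 + \left(7 + \frac{3}{2} \left(- \frac{1}{8}\right)\right)\right) \left(-89\right) = 149 - \left(89 + \left(7 - \frac{3}{16}\right)\right) \left(-89\right) = 149 - \left(89 + \frac{109}{16}\right) \left(-89\right) = 149 - \frac{1533}{16} \left(-89\right) = 149 - - \frac{136437}{16} = 149 + \frac{136437}{16} = \frac{138821}{16}$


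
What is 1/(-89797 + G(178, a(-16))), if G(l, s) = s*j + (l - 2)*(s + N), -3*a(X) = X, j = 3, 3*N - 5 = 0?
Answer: -1/88549 ≈ -1.1293e-5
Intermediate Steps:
N = 5/3 (N = 5/3 + (⅓)*0 = 5/3 + 0 = 5/3 ≈ 1.6667)
a(X) = -X/3
G(l, s) = 3*s + (-2 + l)*(5/3 + s) (G(l, s) = s*3 + (l - 2)*(s + 5/3) = 3*s + (-2 + l)*(5/3 + s))
1/(-89797 + G(178, a(-16))) = 1/(-89797 + (-10/3 - ⅓*(-16) + (5/3)*178 + 178*(-⅓*(-16)))) = 1/(-89797 + (-10/3 + 16/3 + 890/3 + 178*(16/3))) = 1/(-89797 + (-10/3 + 16/3 + 890/3 + 2848/3)) = 1/(-89797 + 1248) = 1/(-88549) = -1/88549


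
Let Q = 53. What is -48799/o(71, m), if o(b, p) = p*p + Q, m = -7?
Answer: -48799/102 ≈ -478.42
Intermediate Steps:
o(b, p) = 53 + p**2 (o(b, p) = p*p + 53 = p**2 + 53 = 53 + p**2)
-48799/o(71, m) = -48799/(53 + (-7)**2) = -48799/(53 + 49) = -48799/102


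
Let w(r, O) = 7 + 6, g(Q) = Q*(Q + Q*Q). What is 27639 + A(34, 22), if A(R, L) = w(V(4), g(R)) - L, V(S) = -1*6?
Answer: 27630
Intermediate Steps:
g(Q) = Q*(Q + Q²)
V(S) = -6
w(r, O) = 13
A(R, L) = 13 - L
27639 + A(34, 22) = 27639 + (13 - 1*22) = 27639 + (13 - 22) = 27639 - 9 = 27630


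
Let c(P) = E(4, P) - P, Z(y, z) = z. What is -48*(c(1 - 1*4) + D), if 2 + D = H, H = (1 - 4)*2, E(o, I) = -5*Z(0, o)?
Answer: 1200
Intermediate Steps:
E(o, I) = -5*o
H = -6 (H = -3*2 = -6)
D = -8 (D = -2 - 6 = -8)
c(P) = -20 - P (c(P) = -5*4 - P = -20 - P)
-48*(c(1 - 1*4) + D) = -48*((-20 - (1 - 1*4)) - 8) = -48*((-20 - (1 - 4)) - 8) = -48*((-20 - 1*(-3)) - 8) = -48*((-20 + 3) - 8) = -48*(-17 - 8) = -48*(-25) = -1*(-1200) = 1200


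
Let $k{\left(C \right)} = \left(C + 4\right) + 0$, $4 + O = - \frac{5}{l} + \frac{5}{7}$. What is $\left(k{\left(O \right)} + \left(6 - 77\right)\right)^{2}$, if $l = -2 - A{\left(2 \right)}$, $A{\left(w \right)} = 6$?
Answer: $\frac{15217801}{3136} \approx 4852.6$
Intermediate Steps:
$l = -8$ ($l = -2 - 6 = -8$)
$O = - \frac{149}{56}$ ($O = -4 + \left(- \frac{5}{-8} + \frac{5}{7}\right) = -4 + \left(\left(-5\right) \left(- \frac{1}{8}\right) + 5 \cdot \frac{1}{7}\right) = -4 + \left(\frac{5}{8} + \frac{5}{7}\right) = -4 + \frac{75}{56} = - \frac{149}{56} \approx -2.6607$)
$k{\left(C \right)} = 4 + C$ ($k{\left(C \right)} = \left(4 + C\right) + 0 = 4 + C$)
$\left(k{\left(O \right)} + \left(6 - 77\right)\right)^{2} = \left(\left(4 - \frac{149}{56}\right) + \left(6 - 77\right)\right)^{2} = \left(\frac{75}{56} - 71\right)^{2} = \left(- \frac{3901}{56}\right)^{2} = \frac{15217801}{3136}$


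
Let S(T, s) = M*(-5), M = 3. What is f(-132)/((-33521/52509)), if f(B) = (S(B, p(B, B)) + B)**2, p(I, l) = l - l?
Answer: -1134666981/33521 ≈ -33849.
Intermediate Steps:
p(I, l) = 0
S(T, s) = -15 (S(T, s) = 3*(-5) = -15)
f(B) = (-15 + B)**2
f(-132)/((-33521/52509)) = (-15 - 132)**2/((-33521/52509)) = (-147)**2/((-33521*1/52509)) = 21609/(-33521/52509) = 21609*(-52509/33521) = -1134666981/33521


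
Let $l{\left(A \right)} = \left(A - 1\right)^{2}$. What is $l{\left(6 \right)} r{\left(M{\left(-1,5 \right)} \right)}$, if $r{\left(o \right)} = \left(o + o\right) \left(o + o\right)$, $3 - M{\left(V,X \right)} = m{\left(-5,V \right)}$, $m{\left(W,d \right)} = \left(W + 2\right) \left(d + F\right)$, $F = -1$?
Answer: $900$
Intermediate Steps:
$m{\left(W,d \right)} = \left(-1 + d\right) \left(2 + W\right)$ ($m{\left(W,d \right)} = \left(W + 2\right) \left(d - 1\right) = \left(2 + W\right) \left(-1 + d\right) = \left(-1 + d\right) \left(2 + W\right)$)
$M{\left(V,X \right)} = 3 V$ ($M{\left(V,X \right)} = 3 - \left(-2 - -5 + 2 V - 5 V\right) = 3 - \left(-2 + 5 + 2 V - 5 V\right) = 3 - \left(3 - 3 V\right) = 3 + \left(-3 + 3 V\right) = 3 V$)
$r{\left(o \right)} = 4 o^{2}$ ($r{\left(o \right)} = 2 o 2 o = 4 o^{2}$)
$l{\left(A \right)} = \left(-1 + A\right)^{2}$
$l{\left(6 \right)} r{\left(M{\left(-1,5 \right)} \right)} = \left(-1 + 6\right)^{2} \cdot 4 \left(3 \left(-1\right)\right)^{2} = 5^{2} \cdot 4 \left(-3\right)^{2} = 25 \cdot 4 \cdot 9 = 25 \cdot 36 = 900$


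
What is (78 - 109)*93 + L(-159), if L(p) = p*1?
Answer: -3042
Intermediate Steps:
L(p) = p
(78 - 109)*93 + L(-159) = (78 - 109)*93 - 159 = -31*93 - 159 = -2883 - 159 = -3042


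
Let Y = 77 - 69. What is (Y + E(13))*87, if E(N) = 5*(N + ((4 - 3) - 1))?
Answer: 6351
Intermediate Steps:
Y = 8
E(N) = 5*N (E(N) = 5*(N + (1 - 1)) = 5*(N + 0) = 5*N)
(Y + E(13))*87 = (8 + 5*13)*87 = (8 + 65)*87 = 73*87 = 6351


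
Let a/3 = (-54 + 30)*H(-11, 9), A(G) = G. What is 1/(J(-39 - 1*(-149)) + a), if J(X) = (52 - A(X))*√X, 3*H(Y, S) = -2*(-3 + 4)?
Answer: -6/45967 - 29*√110/183868 ≈ -0.0017847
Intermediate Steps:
H(Y, S) = -⅔ (H(Y, S) = (-2*(-3 + 4))/3 = (-2*1)/3 = (⅓)*(-2) = -⅔)
J(X) = √X*(52 - X) (J(X) = (52 - X)*√X = √X*(52 - X))
a = 48 (a = 3*((-54 + 30)*(-⅔)) = 3*(-24*(-⅔)) = 3*16 = 48)
1/(J(-39 - 1*(-149)) + a) = 1/(√(-39 - 1*(-149))*(52 - (-39 - 1*(-149))) + 48) = 1/(√(-39 + 149)*(52 - (-39 + 149)) + 48) = 1/(√110*(52 - 1*110) + 48) = 1/(√110*(52 - 110) + 48) = 1/(√110*(-58) + 48) = 1/(-58*√110 + 48) = 1/(48 - 58*√110)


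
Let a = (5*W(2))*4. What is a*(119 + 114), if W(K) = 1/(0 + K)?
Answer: 2330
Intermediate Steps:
W(K) = 1/K
a = 10 (a = (5/2)*4 = 10)
a*(119 + 114) = 10*(119 + 114) = 10*233 = 2330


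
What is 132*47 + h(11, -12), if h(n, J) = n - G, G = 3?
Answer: 6212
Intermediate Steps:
h(n, J) = -3 + n (h(n, J) = n - 1*3 = n - 3 = -3 + n)
132*47 + h(11, -12) = 132*47 + (-3 + 11) = 6204 + 8 = 6212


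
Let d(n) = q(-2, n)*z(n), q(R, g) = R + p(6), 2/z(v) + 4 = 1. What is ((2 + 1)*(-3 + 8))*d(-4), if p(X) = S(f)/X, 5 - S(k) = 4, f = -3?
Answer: 55/3 ≈ 18.333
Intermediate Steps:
S(k) = 1 (S(k) = 5 - 1*4 = 5 - 4 = 1)
z(v) = -2/3 (z(v) = 2/(-4 + 1) = 2/(-3) = 2*(-1/3) = -2/3)
p(X) = 1/X
q(R, g) = 1/6 + R (q(R, g) = R + 1/6 = 1/6 + R)
d(n) = 11/9 (d(n) = (1/6 - 2)*(-2/3) = -11/6*(-2/3) = 11/9)
((2 + 1)*(-3 + 8))*d(-4) = ((2 + 1)*(-3 + 8))*(11/9) = (3*5)*(11/9) = 15*(11/9) = 55/3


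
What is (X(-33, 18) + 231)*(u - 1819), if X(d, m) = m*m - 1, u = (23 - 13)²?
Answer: -952326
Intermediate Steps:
u = 100 (u = 10² = 100)
X(d, m) = -1 + m² (X(d, m) = m² - 1 = -1 + m²)
(X(-33, 18) + 231)*(u - 1819) = ((-1 + 18²) + 231)*(100 - 1819) = ((-1 + 324) + 231)*(-1719) = (323 + 231)*(-1719) = 554*(-1719) = -952326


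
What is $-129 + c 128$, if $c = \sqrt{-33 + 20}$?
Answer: $-129 + 128 i \sqrt{13} \approx -129.0 + 461.51 i$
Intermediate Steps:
$c = i \sqrt{13}$ ($c = \sqrt{-13} = i \sqrt{13} \approx 3.6056 i$)
$-129 + c 128 = -129 + i \sqrt{13} \cdot 128 = -129 + 128 i \sqrt{13}$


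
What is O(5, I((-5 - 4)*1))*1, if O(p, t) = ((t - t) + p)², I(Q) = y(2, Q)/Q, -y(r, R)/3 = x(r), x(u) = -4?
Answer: 25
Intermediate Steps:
y(r, R) = 12 (y(r, R) = -3*(-4) = 12)
I(Q) = 12/Q
O(p, t) = p² (O(p, t) = (0 + p)² = p²)
O(5, I((-5 - 4)*1))*1 = 5²*1 = 25*1 = 25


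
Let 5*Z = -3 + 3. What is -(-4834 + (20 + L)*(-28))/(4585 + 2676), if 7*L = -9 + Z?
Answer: 5358/7261 ≈ 0.73792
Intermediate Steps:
Z = 0 (Z = (-3 + 3)/5 = (1/5)*0 = 0)
L = -9/7 (L = (-9 + 0)/7 = (1/7)*(-9) = -9/7 ≈ -1.2857)
-(-4834 + (20 + L)*(-28))/(4585 + 2676) = -(-4834 + (20 - 9/7)*(-28))/(4585 + 2676) = -(-4834 + (131/7)*(-28))/7261 = -(-4834 - 524)/7261 = -(-5358)/7261 = -1*(-5358/7261) = 5358/7261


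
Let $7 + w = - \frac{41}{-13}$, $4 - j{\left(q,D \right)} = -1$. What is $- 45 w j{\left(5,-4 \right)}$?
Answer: $\frac{11250}{13} \approx 865.38$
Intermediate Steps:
$j{\left(q,D \right)} = 5$ ($j{\left(q,D \right)} = 4 - -1 = 4 + 1 = 5$)
$w = - \frac{50}{13}$ ($w = -7 - \frac{41}{-13} = -7 - - \frac{41}{13} = -7 + \frac{41}{13} = - \frac{50}{13} \approx -3.8462$)
$- 45 w j{\left(5,-4 \right)} = \left(-45\right) \left(- \frac{50}{13}\right) 5 = \frac{2250}{13} \cdot 5 = \frac{11250}{13}$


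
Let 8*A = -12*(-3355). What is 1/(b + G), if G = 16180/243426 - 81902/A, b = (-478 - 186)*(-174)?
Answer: 136115705/15724057909502 ≈ 8.6565e-6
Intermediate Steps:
b = 115536 (b = -664*(-174) = 115536)
A = 10065/2 (A = (-12*(-3355))/8 = (⅛)*40260 = 10065/2 ≈ 5032.5)
G = -2206183378/136115705 (G = 16180/243426 - 81902/10065/2 = 16180*(1/243426) - 81902*2/10065 = 8090/121713 - 163804/10065 = -2206183378/136115705 ≈ -16.208)
1/(b + G) = 1/(115536 - 2206183378/136115705) = 1/(15724057909502/136115705) = 136115705/15724057909502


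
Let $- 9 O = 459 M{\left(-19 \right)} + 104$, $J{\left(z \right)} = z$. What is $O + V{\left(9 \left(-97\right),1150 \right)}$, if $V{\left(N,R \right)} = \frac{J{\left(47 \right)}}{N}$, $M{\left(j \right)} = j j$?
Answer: $- \frac{16082938}{873} \approx -18423.0$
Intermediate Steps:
$M{\left(j \right)} = j^{2}$
$V{\left(N,R \right)} = \frac{47}{N}$
$O = - \frac{165803}{9}$ ($O = - \frac{459 \left(-19\right)^{2} + 104}{9} = - \frac{459 \cdot 361 + 104}{9} = - \frac{165699 + 104}{9} = \left(- \frac{1}{9}\right) 165803 = - \frac{165803}{9} \approx -18423.0$)
$O + V{\left(9 \left(-97\right),1150 \right)} = - \frac{165803}{9} + \frac{47}{9 \left(-97\right)} = - \frac{165803}{9} + \frac{47}{-873} = - \frac{165803}{9} + 47 \left(- \frac{1}{873}\right) = - \frac{165803}{9} - \frac{47}{873} = - \frac{16082938}{873}$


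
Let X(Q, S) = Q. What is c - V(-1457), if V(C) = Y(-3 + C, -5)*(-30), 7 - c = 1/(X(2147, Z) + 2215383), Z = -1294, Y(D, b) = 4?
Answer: 281626309/2217530 ≈ 127.00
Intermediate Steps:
c = 15522709/2217530 (c = 7 - 1/(2147 + 2215383) = 7 - 1/2217530 = 15522709/2217530 ≈ 7.0000)
V(C) = -120 (V(C) = 4*(-30) = -120)
c - V(-1457) = 15522709/2217530 - 1*(-120) = 15522709/2217530 + 120 = 281626309/2217530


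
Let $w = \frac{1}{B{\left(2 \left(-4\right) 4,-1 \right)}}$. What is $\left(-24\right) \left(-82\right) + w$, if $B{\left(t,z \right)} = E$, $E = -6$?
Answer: $\frac{11807}{6} \approx 1967.8$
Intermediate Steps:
$B{\left(t,z \right)} = -6$
$w = - \frac{1}{6}$ ($w = \frac{1}{-6} = - \frac{1}{6} \approx -0.16667$)
$\left(-24\right) \left(-82\right) + w = \left(-24\right) \left(-82\right) - \frac{1}{6} = 1968 - \frac{1}{6} = \frac{11807}{6}$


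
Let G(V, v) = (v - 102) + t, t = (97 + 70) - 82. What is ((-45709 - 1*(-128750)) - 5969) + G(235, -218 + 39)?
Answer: 76876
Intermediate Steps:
t = 85 (t = 167 - 82 = 85)
G(V, v) = -17 + v (G(V, v) = (v - 102) + 85 = (-102 + v) + 85 = -17 + v)
((-45709 - 1*(-128750)) - 5969) + G(235, -218 + 39) = ((-45709 - 1*(-128750)) - 5969) + (-17 + (-218 + 39)) = ((-45709 + 128750) - 5969) + (-17 - 179) = (83041 - 5969) - 196 = 77072 - 196 = 76876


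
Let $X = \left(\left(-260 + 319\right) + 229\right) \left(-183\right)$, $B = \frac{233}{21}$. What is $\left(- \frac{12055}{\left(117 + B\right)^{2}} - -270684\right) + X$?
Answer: $\frac{315463952349}{1447220} \approx 2.1798 \cdot 10^{5}$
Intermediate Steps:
$B = \frac{233}{21}$ ($B = 233 \cdot \frac{1}{21} = \frac{233}{21} \approx 11.095$)
$X = -52704$ ($X = \left(59 + 229\right) \left(-183\right) = 288 \left(-183\right) = -52704$)
$\left(- \frac{12055}{\left(117 + B\right)^{2}} - -270684\right) + X = \left(- \frac{12055}{\left(117 + \frac{233}{21}\right)^{2}} - -270684\right) - 52704 = \left(- \frac{12055}{\left(\frac{2690}{21}\right)^{2}} + 270684\right) - 52704 = \left(- \frac{12055}{\frac{7236100}{441}} + 270684\right) - 52704 = \left(\left(-12055\right) \frac{441}{7236100} + 270684\right) - 52704 = \left(- \frac{1063251}{1447220} + 270684\right) - 52704 = \frac{391738235229}{1447220} - 52704 = \frac{315463952349}{1447220}$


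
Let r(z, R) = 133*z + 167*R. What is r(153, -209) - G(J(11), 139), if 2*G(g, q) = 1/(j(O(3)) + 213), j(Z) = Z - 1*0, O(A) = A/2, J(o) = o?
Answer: -6243667/429 ≈ -14554.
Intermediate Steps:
O(A) = A/2 (O(A) = A*(½) = A/2)
j(Z) = Z (j(Z) = Z + 0 = Z)
G(g, q) = 1/429 (G(g, q) = 1/(2*((½)*3 + 213)) = 1/(2*(3/2 + 213)) = 1/(2*(429/2)) = (½)*(2/429) = 1/429)
r(153, -209) - G(J(11), 139) = (133*153 + 167*(-209)) - 1*1/429 = (20349 - 34903) - 1/429 = -14554 - 1/429 = -6243667/429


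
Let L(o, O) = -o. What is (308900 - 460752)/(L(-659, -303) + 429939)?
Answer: -75926/215299 ≈ -0.35265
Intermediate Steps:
(308900 - 460752)/(L(-659, -303) + 429939) = (308900 - 460752)/(-1*(-659) + 429939) = -151852/(659 + 429939) = -151852/430598 = -151852*1/430598 = -75926/215299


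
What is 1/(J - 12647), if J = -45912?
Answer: -1/58559 ≈ -1.7077e-5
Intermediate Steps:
1/(J - 12647) = 1/(-45912 - 12647) = 1/(-58559) = -1/58559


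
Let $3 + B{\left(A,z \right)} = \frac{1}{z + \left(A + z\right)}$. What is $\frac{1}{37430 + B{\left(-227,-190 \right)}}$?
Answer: $\frac{607}{22718188} \approx 2.6719 \cdot 10^{-5}$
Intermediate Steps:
$B{\left(A,z \right)} = -3 + \frac{1}{A + 2 z}$ ($B{\left(A,z \right)} = -3 + \frac{1}{z + \left(A + z\right)} = -3 + \frac{1}{A + 2 z}$)
$\frac{1}{37430 + B{\left(-227,-190 \right)}} = \frac{1}{37430 + \frac{1 - -1140 - -681}{-227 + 2 \left(-190\right)}} = \frac{1}{37430 + \frac{1 + 1140 + 681}{-227 - 380}} = \frac{1}{37430 + \frac{1}{-607} \cdot 1822} = \frac{1}{37430 - \frac{1822}{607}} = \frac{1}{\frac{22718188}{607}} = \frac{607}{22718188}$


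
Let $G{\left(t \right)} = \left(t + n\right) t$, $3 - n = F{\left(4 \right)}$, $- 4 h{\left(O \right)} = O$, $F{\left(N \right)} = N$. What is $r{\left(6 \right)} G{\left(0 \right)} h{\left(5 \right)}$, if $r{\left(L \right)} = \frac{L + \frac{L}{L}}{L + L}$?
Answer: $0$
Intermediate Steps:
$h{\left(O \right)} = - \frac{O}{4}$
$n = -1$ ($n = 3 - 4 = -1$)
$G{\left(t \right)} = t \left(-1 + t\right)$ ($G{\left(t \right)} = \left(t - 1\right) t = \left(-1 + t\right) t = t \left(-1 + t\right)$)
$r{\left(L \right)} = \frac{1 + L}{2 L}$ ($r{\left(L \right)} = \frac{L + 1}{2 L} = \left(1 + L\right) \frac{1}{2 L} = \frac{1 + L}{2 L}$)
$r{\left(6 \right)} G{\left(0 \right)} h{\left(5 \right)} = \frac{1 + 6}{2 \cdot 6} \cdot 0 \left(-1 + 0\right) \left(\left(- \frac{1}{4}\right) 5\right) = \frac{1}{2} \cdot \frac{1}{6} \cdot 7 \cdot 0 \left(-1\right) \left(- \frac{5}{4}\right) = \frac{7}{12} \cdot 0 \left(- \frac{5}{4}\right) = 0 \left(- \frac{5}{4}\right) = 0$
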